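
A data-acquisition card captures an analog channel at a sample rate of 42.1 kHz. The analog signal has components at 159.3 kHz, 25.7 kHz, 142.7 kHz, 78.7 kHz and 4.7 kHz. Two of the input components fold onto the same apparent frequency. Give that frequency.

16.4 kHz

fs/2 = 21.05 kHz.
159.3 kHz mod fs = 33 kHz.
33 kHz > fs/2 = 21.05 kHz, folds to fs − 33 kHz = 9.1 kHz.
25.7 kHz > fs/2 = 21.05 kHz, folds to fs − 25.7 kHz = 16.4 kHz.
142.7 kHz mod fs = 16.4 kHz.
16.4 kHz ≤ fs/2 = 21.05 kHz, appears at 16.4 kHz.
78.7 kHz mod fs = 36.6 kHz.
36.6 kHz > fs/2 = 21.05 kHz, folds to fs − 36.6 kHz = 5.5 kHz.
4.7 kHz ≤ fs/2 = 21.05 kHz, passes unchanged.
25.7 kHz and 142.7 kHz both map to 16.4 kHz.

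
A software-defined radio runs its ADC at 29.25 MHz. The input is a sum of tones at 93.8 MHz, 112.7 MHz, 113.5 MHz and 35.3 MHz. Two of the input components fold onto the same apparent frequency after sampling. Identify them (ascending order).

fs/2 = 14.625 MHz.
93.8 MHz mod fs = 6.05 MHz.
6.05 MHz ≤ fs/2 = 14.625 MHz, appears at 6.05 MHz.
112.7 MHz mod fs = 24.95 MHz.
24.95 MHz > fs/2 = 14.625 MHz, folds to fs − 24.95 MHz = 4.3 MHz.
113.5 MHz mod fs = 25.75 MHz.
25.75 MHz > fs/2 = 14.625 MHz, folds to fs − 25.75 MHz = 3.5 MHz.
35.3 MHz mod fs = 6.05 MHz.
6.05 MHz ≤ fs/2 = 14.625 MHz, appears at 6.05 MHz.
35.3 MHz and 93.8 MHz both map to 6.05 MHz.

35.3 MHz, 93.8 MHz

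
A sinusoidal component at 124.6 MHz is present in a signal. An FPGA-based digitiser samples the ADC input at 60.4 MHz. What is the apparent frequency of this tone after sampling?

3.8 MHz

124.6 MHz mod fs = 3.8 MHz.
3.8 MHz ≤ fs/2 = 30.2 MHz, appears at 3.8 MHz.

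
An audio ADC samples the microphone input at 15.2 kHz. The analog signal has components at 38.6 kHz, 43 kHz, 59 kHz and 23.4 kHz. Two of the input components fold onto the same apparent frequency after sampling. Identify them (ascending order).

23.4 kHz, 38.6 kHz

fs/2 = 7.6 kHz.
38.6 kHz mod fs = 8.2 kHz.
8.2 kHz > fs/2 = 7.6 kHz, folds to fs − 8.2 kHz = 7 kHz.
43 kHz mod fs = 12.6 kHz.
12.6 kHz > fs/2 = 7.6 kHz, folds to fs − 12.6 kHz = 2.6 kHz.
59 kHz mod fs = 13.4 kHz.
13.4 kHz > fs/2 = 7.6 kHz, folds to fs − 13.4 kHz = 1.8 kHz.
23.4 kHz mod fs = 8.2 kHz.
8.2 kHz > fs/2 = 7.6 kHz, folds to fs − 8.2 kHz = 7 kHz.
23.4 kHz and 38.6 kHz both map to 7 kHz.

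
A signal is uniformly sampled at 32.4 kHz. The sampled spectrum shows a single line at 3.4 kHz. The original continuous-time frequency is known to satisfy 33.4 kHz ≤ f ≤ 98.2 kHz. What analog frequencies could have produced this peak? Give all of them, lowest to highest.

Frequencies that alias to 3.4 kHz are k·fs ± 3.4 kHz for integer k ≥ 0.
k=0: 3.4 kHz.
k=1: 29 kHz, 35.8 kHz.
k=2: 61.4 kHz, 68.2 kHz.
k=3: 93.8 kHz, 100.6 kHz.
k=4: 126.2 kHz, 133 kHz.
Within [33.4 kHz, 98.2 kHz]: 35.8 kHz, 61.4 kHz, 68.2 kHz, 93.8 kHz.

35.8 kHz, 61.4 kHz, 68.2 kHz, 93.8 kHz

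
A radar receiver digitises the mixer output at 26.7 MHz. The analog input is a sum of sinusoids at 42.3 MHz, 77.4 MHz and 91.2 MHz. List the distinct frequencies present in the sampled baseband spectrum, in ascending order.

2.7 MHz, 11.1 MHz

fs/2 = 13.35 MHz.
42.3 MHz mod fs = 15.6 MHz.
15.6 MHz > fs/2 = 13.35 MHz, folds to fs − 15.6 MHz = 11.1 MHz.
77.4 MHz mod fs = 24 MHz.
24 MHz > fs/2 = 13.35 MHz, folds to fs − 24 MHz = 2.7 MHz.
91.2 MHz mod fs = 11.1 MHz.
11.1 MHz ≤ fs/2 = 13.35 MHz, appears at 11.1 MHz.
Distinct values: {2.7 MHz, 11.1 MHz}.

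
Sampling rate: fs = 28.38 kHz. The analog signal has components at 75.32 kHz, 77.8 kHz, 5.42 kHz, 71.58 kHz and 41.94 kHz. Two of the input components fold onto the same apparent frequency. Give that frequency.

fs/2 = 14.19 kHz.
75.32 kHz mod fs = 18.56 kHz.
18.56 kHz > fs/2 = 14.19 kHz, folds to fs − 18.56 kHz = 9.82 kHz.
77.8 kHz mod fs = 21.04 kHz.
21.04 kHz > fs/2 = 14.19 kHz, folds to fs − 21.04 kHz = 7.34 kHz.
5.42 kHz ≤ fs/2 = 14.19 kHz, passes unchanged.
71.58 kHz mod fs = 14.82 kHz.
14.82 kHz > fs/2 = 14.19 kHz, folds to fs − 14.82 kHz = 13.56 kHz.
41.94 kHz mod fs = 13.56 kHz.
13.56 kHz ≤ fs/2 = 14.19 kHz, appears at 13.56 kHz.
41.94 kHz and 71.58 kHz both map to 13.56 kHz.

13.56 kHz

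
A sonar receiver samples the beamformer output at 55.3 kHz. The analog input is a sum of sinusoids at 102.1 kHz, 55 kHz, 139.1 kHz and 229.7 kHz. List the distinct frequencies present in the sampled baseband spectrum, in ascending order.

0.3 kHz, 8.5 kHz, 26.8 kHz

fs/2 = 27.65 kHz.
102.1 kHz mod fs = 46.8 kHz.
46.8 kHz > fs/2 = 27.65 kHz, folds to fs − 46.8 kHz = 8.5 kHz.
55 kHz > fs/2 = 27.65 kHz, folds to fs − 55 kHz = 0.3 kHz.
139.1 kHz mod fs = 28.5 kHz.
28.5 kHz > fs/2 = 27.65 kHz, folds to fs − 28.5 kHz = 26.8 kHz.
229.7 kHz mod fs = 8.5 kHz.
8.5 kHz ≤ fs/2 = 27.65 kHz, appears at 8.5 kHz.
Distinct values: {0.3 kHz, 8.5 kHz, 26.8 kHz}.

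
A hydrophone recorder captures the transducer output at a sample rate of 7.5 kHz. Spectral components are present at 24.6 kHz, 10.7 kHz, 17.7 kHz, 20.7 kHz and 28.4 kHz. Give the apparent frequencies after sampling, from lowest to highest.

fs/2 = 3.75 kHz.
24.6 kHz mod fs = 2.1 kHz.
2.1 kHz ≤ fs/2 = 3.75 kHz, appears at 2.1 kHz.
10.7 kHz mod fs = 3.2 kHz.
3.2 kHz ≤ fs/2 = 3.75 kHz, appears at 3.2 kHz.
17.7 kHz mod fs = 2.7 kHz.
2.7 kHz ≤ fs/2 = 3.75 kHz, appears at 2.7 kHz.
20.7 kHz mod fs = 5.7 kHz.
5.7 kHz > fs/2 = 3.75 kHz, folds to fs − 5.7 kHz = 1.8 kHz.
28.4 kHz mod fs = 5.9 kHz.
5.9 kHz > fs/2 = 3.75 kHz, folds to fs − 5.9 kHz = 1.6 kHz.
Distinct values: {1.6 kHz, 1.8 kHz, 2.1 kHz, 2.7 kHz, 3.2 kHz}.

1.6 kHz, 1.8 kHz, 2.1 kHz, 2.7 kHz, 3.2 kHz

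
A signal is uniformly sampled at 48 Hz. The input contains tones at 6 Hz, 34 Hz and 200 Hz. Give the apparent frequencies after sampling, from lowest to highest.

fs/2 = 24 Hz.
6 Hz ≤ fs/2 = 24 Hz, passes unchanged.
34 Hz > fs/2 = 24 Hz, folds to fs − 34 Hz = 14 Hz.
200 Hz mod fs = 8 Hz.
8 Hz ≤ fs/2 = 24 Hz, appears at 8 Hz.
Distinct values: {6 Hz, 8 Hz, 14 Hz}.

6 Hz, 8 Hz, 14 Hz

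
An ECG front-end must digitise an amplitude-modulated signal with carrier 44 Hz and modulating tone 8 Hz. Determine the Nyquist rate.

104 Hz

AM sidebands sit at fc ± fm = 36 Hz and 52 Hz.
Highest-frequency component: 52 Hz.
Nyquist rate = 2 × 52 Hz = 104 Hz.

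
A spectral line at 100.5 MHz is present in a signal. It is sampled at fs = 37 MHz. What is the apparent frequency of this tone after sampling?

10.5 MHz

100.5 MHz mod fs = 26.5 MHz.
26.5 MHz > fs/2 = 18.5 MHz, folds to fs − 26.5 MHz = 10.5 MHz.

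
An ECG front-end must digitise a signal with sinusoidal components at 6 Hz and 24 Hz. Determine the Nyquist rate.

Highest-frequency component: 24 Hz.
Nyquist rate = 2 × 24 Hz = 48 Hz.

48 Hz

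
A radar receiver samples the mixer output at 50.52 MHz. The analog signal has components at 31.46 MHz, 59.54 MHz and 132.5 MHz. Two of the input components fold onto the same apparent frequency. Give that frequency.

19.06 MHz

fs/2 = 25.26 MHz.
31.46 MHz > fs/2 = 25.26 MHz, folds to fs − 31.46 MHz = 19.06 MHz.
59.54 MHz mod fs = 9.02 MHz.
9.02 MHz ≤ fs/2 = 25.26 MHz, appears at 9.02 MHz.
132.5 MHz mod fs = 31.46 MHz.
31.46 MHz > fs/2 = 25.26 MHz, folds to fs − 31.46 MHz = 19.06 MHz.
31.46 MHz and 132.5 MHz both map to 19.06 MHz.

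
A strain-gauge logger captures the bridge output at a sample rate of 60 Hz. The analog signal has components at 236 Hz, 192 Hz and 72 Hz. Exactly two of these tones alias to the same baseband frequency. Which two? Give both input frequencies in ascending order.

72 Hz, 192 Hz

fs/2 = 30 Hz.
236 Hz mod fs = 56 Hz.
56 Hz > fs/2 = 30 Hz, folds to fs − 56 Hz = 4 Hz.
192 Hz mod fs = 12 Hz.
12 Hz ≤ fs/2 = 30 Hz, appears at 12 Hz.
72 Hz mod fs = 12 Hz.
12 Hz ≤ fs/2 = 30 Hz, appears at 12 Hz.
72 Hz and 192 Hz both map to 12 Hz.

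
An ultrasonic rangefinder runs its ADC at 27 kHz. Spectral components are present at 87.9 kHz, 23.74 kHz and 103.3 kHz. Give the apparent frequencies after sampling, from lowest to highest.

fs/2 = 13.5 kHz.
87.9 kHz mod fs = 6.9 kHz.
6.9 kHz ≤ fs/2 = 13.5 kHz, appears at 6.9 kHz.
23.74 kHz > fs/2 = 13.5 kHz, folds to fs − 23.74 kHz = 3.26 kHz.
103.3 kHz mod fs = 22.3 kHz.
22.3 kHz > fs/2 = 13.5 kHz, folds to fs − 22.3 kHz = 4.7 kHz.
Distinct values: {3.26 kHz, 4.7 kHz, 6.9 kHz}.

3.26 kHz, 4.7 kHz, 6.9 kHz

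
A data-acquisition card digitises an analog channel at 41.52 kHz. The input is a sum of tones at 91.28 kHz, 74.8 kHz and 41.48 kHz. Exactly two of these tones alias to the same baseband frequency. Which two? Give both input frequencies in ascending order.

fs/2 = 20.76 kHz.
91.28 kHz mod fs = 8.24 kHz.
8.24 kHz ≤ fs/2 = 20.76 kHz, appears at 8.24 kHz.
74.8 kHz mod fs = 33.28 kHz.
33.28 kHz > fs/2 = 20.76 kHz, folds to fs − 33.28 kHz = 8.24 kHz.
41.48 kHz > fs/2 = 20.76 kHz, folds to fs − 41.48 kHz = 0.04 kHz.
74.8 kHz and 91.28 kHz both map to 8.24 kHz.

74.8 kHz, 91.28 kHz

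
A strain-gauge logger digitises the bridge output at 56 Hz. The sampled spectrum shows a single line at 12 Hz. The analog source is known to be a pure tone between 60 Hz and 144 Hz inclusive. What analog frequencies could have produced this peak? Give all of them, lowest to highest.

68 Hz, 100 Hz, 124 Hz

Frequencies that alias to 12 Hz are k·fs ± 12 Hz for integer k ≥ 0.
k=0: 12 Hz.
k=1: 44 Hz, 68 Hz.
k=2: 100 Hz, 124 Hz.
k=3: 156 Hz, 180 Hz.
Within [60 Hz, 144 Hz]: 68 Hz, 100 Hz, 124 Hz.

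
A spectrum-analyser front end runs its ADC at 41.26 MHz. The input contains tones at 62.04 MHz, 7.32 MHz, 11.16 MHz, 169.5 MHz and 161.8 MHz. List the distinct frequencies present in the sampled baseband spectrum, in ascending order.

fs/2 = 20.63 MHz.
62.04 MHz mod fs = 20.78 MHz.
20.78 MHz > fs/2 = 20.63 MHz, folds to fs − 20.78 MHz = 20.48 MHz.
7.32 MHz ≤ fs/2 = 20.63 MHz, passes unchanged.
11.16 MHz ≤ fs/2 = 20.63 MHz, passes unchanged.
169.5 MHz mod fs = 4.46 MHz.
4.46 MHz ≤ fs/2 = 20.63 MHz, appears at 4.46 MHz.
161.8 MHz mod fs = 38.02 MHz.
38.02 MHz > fs/2 = 20.63 MHz, folds to fs − 38.02 MHz = 3.24 MHz.
Distinct values: {3.24 MHz, 4.46 MHz, 7.32 MHz, 11.16 MHz, 20.48 MHz}.

3.24 MHz, 4.46 MHz, 7.32 MHz, 11.16 MHz, 20.48 MHz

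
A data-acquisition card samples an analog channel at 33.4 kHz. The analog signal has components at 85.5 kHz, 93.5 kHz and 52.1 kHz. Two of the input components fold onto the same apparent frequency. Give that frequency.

fs/2 = 16.7 kHz.
85.5 kHz mod fs = 18.7 kHz.
18.7 kHz > fs/2 = 16.7 kHz, folds to fs − 18.7 kHz = 14.7 kHz.
93.5 kHz mod fs = 26.7 kHz.
26.7 kHz > fs/2 = 16.7 kHz, folds to fs − 26.7 kHz = 6.7 kHz.
52.1 kHz mod fs = 18.7 kHz.
18.7 kHz > fs/2 = 16.7 kHz, folds to fs − 18.7 kHz = 14.7 kHz.
52.1 kHz and 85.5 kHz both map to 14.7 kHz.

14.7 kHz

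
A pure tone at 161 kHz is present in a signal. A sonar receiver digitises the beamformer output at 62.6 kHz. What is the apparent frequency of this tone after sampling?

26.8 kHz

161 kHz mod fs = 35.8 kHz.
35.8 kHz > fs/2 = 31.3 kHz, folds to fs − 35.8 kHz = 26.8 kHz.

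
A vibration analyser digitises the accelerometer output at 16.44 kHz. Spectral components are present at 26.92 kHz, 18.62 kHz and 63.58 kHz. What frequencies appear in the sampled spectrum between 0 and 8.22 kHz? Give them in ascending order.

fs/2 = 8.22 kHz.
26.92 kHz mod fs = 10.48 kHz.
10.48 kHz > fs/2 = 8.22 kHz, folds to fs − 10.48 kHz = 5.96 kHz.
18.62 kHz mod fs = 2.18 kHz.
2.18 kHz ≤ fs/2 = 8.22 kHz, appears at 2.18 kHz.
63.58 kHz mod fs = 14.26 kHz.
14.26 kHz > fs/2 = 8.22 kHz, folds to fs − 14.26 kHz = 2.18 kHz.
Distinct values: {2.18 kHz, 5.96 kHz}.

2.18 kHz, 5.96 kHz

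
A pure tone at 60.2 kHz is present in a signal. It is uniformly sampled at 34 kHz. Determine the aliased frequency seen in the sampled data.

7.8 kHz

60.2 kHz mod fs = 26.2 kHz.
26.2 kHz > fs/2 = 17 kHz, folds to fs − 26.2 kHz = 7.8 kHz.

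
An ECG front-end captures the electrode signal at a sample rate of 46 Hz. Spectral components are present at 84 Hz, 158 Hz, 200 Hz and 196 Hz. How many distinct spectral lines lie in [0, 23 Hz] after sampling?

fs/2 = 23 Hz.
84 Hz mod fs = 38 Hz.
38 Hz > fs/2 = 23 Hz, folds to fs − 38 Hz = 8 Hz.
158 Hz mod fs = 20 Hz.
20 Hz ≤ fs/2 = 23 Hz, appears at 20 Hz.
200 Hz mod fs = 16 Hz.
16 Hz ≤ fs/2 = 23 Hz, appears at 16 Hz.
196 Hz mod fs = 12 Hz.
12 Hz ≤ fs/2 = 23 Hz, appears at 12 Hz.
Distinct values: {8 Hz, 12 Hz, 16 Hz, 20 Hz} → 4.

4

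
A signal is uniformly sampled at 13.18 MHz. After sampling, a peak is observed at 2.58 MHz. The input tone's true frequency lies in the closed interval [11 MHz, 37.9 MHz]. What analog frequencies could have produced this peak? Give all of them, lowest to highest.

15.76 MHz, 23.78 MHz, 28.94 MHz, 36.96 MHz

Frequencies that alias to 2.58 MHz are k·fs ± 2.58 MHz for integer k ≥ 0.
k=0: 2.58 MHz.
k=1: 10.6 MHz, 15.76 MHz.
k=2: 23.78 MHz, 28.94 MHz.
k=3: 36.96 MHz, 42.12 MHz.
k=4: 50.14 MHz, 55.3 MHz.
Within [11 MHz, 37.9 MHz]: 15.76 MHz, 23.78 MHz, 28.94 MHz, 36.96 MHz.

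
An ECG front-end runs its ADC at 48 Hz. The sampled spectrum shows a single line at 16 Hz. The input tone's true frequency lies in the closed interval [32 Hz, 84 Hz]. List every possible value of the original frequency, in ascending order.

32 Hz, 64 Hz, 80 Hz

Frequencies that alias to 16 Hz are k·fs ± 16 Hz for integer k ≥ 0.
k=0: 16 Hz.
k=1: 32 Hz, 64 Hz.
k=2: 80 Hz, 112 Hz.
k=3: 128 Hz, 160 Hz.
Within [32 Hz, 84 Hz]: 32 Hz, 64 Hz, 80 Hz.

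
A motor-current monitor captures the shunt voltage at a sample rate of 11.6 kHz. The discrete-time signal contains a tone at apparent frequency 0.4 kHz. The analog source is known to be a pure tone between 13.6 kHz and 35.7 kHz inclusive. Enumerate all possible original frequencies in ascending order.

Frequencies that alias to 0.4 kHz are k·fs ± 0.4 kHz for integer k ≥ 0.
k=0: 0.4 kHz.
k=1: 11.2 kHz, 12 kHz.
k=2: 22.8 kHz, 23.6 kHz.
k=3: 34.4 kHz, 35.2 kHz.
k=4: 46 kHz, 46.8 kHz.
Within [13.6 kHz, 35.7 kHz]: 22.8 kHz, 23.6 kHz, 34.4 kHz, 35.2 kHz.

22.8 kHz, 23.6 kHz, 34.4 kHz, 35.2 kHz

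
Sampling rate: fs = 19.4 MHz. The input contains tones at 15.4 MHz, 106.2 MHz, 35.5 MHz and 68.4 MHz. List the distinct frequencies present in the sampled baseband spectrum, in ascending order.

3.3 MHz, 4 MHz, 9.2 MHz

fs/2 = 9.7 MHz.
15.4 MHz > fs/2 = 9.7 MHz, folds to fs − 15.4 MHz = 4 MHz.
106.2 MHz mod fs = 9.2 MHz.
9.2 MHz ≤ fs/2 = 9.7 MHz, appears at 9.2 MHz.
35.5 MHz mod fs = 16.1 MHz.
16.1 MHz > fs/2 = 9.7 MHz, folds to fs − 16.1 MHz = 3.3 MHz.
68.4 MHz mod fs = 10.2 MHz.
10.2 MHz > fs/2 = 9.7 MHz, folds to fs − 10.2 MHz = 9.2 MHz.
Distinct values: {3.3 MHz, 4 MHz, 9.2 MHz}.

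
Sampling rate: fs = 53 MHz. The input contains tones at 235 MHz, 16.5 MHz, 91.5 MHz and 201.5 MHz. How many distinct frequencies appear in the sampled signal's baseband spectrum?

fs/2 = 26.5 MHz.
235 MHz mod fs = 23 MHz.
23 MHz ≤ fs/2 = 26.5 MHz, appears at 23 MHz.
16.5 MHz ≤ fs/2 = 26.5 MHz, passes unchanged.
91.5 MHz mod fs = 38.5 MHz.
38.5 MHz > fs/2 = 26.5 MHz, folds to fs − 38.5 MHz = 14.5 MHz.
201.5 MHz mod fs = 42.5 MHz.
42.5 MHz > fs/2 = 26.5 MHz, folds to fs − 42.5 MHz = 10.5 MHz.
Distinct values: {10.5 MHz, 14.5 MHz, 16.5 MHz, 23 MHz} → 4.

4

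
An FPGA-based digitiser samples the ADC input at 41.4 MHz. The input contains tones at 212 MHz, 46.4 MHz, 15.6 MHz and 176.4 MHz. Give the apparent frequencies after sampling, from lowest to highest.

fs/2 = 20.7 MHz.
212 MHz mod fs = 5 MHz.
5 MHz ≤ fs/2 = 20.7 MHz, appears at 5 MHz.
46.4 MHz mod fs = 5 MHz.
5 MHz ≤ fs/2 = 20.7 MHz, appears at 5 MHz.
15.6 MHz ≤ fs/2 = 20.7 MHz, passes unchanged.
176.4 MHz mod fs = 10.8 MHz.
10.8 MHz ≤ fs/2 = 20.7 MHz, appears at 10.8 MHz.
Distinct values: {5 MHz, 10.8 MHz, 15.6 MHz}.

5 MHz, 10.8 MHz, 15.6 MHz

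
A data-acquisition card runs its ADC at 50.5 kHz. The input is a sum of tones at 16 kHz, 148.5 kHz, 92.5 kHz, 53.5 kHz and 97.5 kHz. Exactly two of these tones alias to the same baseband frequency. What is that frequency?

3 kHz

fs/2 = 25.25 kHz.
16 kHz ≤ fs/2 = 25.25 kHz, passes unchanged.
148.5 kHz mod fs = 47.5 kHz.
47.5 kHz > fs/2 = 25.25 kHz, folds to fs − 47.5 kHz = 3 kHz.
92.5 kHz mod fs = 42 kHz.
42 kHz > fs/2 = 25.25 kHz, folds to fs − 42 kHz = 8.5 kHz.
53.5 kHz mod fs = 3 kHz.
3 kHz ≤ fs/2 = 25.25 kHz, appears at 3 kHz.
97.5 kHz mod fs = 47 kHz.
47 kHz > fs/2 = 25.25 kHz, folds to fs − 47 kHz = 3.5 kHz.
53.5 kHz and 148.5 kHz both map to 3 kHz.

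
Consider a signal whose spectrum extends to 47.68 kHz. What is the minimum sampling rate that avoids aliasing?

95.36 kHz

Nyquist rate = 2 × 47.68 kHz = 95.36 kHz.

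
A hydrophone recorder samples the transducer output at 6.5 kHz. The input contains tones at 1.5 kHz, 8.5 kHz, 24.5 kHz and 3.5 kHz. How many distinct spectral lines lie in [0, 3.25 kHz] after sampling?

3

fs/2 = 3.25 kHz.
1.5 kHz ≤ fs/2 = 3.25 kHz, passes unchanged.
8.5 kHz mod fs = 2 kHz.
2 kHz ≤ fs/2 = 3.25 kHz, appears at 2 kHz.
24.5 kHz mod fs = 5 kHz.
5 kHz > fs/2 = 3.25 kHz, folds to fs − 5 kHz = 1.5 kHz.
3.5 kHz > fs/2 = 3.25 kHz, folds to fs − 3.5 kHz = 3 kHz.
Distinct values: {1.5 kHz, 2 kHz, 3 kHz} → 3.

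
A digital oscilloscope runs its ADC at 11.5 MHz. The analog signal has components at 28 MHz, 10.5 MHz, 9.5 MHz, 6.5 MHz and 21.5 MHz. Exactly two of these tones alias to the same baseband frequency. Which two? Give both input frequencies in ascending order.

6.5 MHz, 28 MHz

fs/2 = 5.75 MHz.
28 MHz mod fs = 5 MHz.
5 MHz ≤ fs/2 = 5.75 MHz, appears at 5 MHz.
10.5 MHz > fs/2 = 5.75 MHz, folds to fs − 10.5 MHz = 1 MHz.
9.5 MHz > fs/2 = 5.75 MHz, folds to fs − 9.5 MHz = 2 MHz.
6.5 MHz > fs/2 = 5.75 MHz, folds to fs − 6.5 MHz = 5 MHz.
21.5 MHz mod fs = 10 MHz.
10 MHz > fs/2 = 5.75 MHz, folds to fs − 10 MHz = 1.5 MHz.
6.5 MHz and 28 MHz both map to 5 MHz.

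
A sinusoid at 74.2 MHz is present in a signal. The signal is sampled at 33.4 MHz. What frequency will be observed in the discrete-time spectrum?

74.2 MHz mod fs = 7.4 MHz.
7.4 MHz ≤ fs/2 = 16.7 MHz, appears at 7.4 MHz.

7.4 MHz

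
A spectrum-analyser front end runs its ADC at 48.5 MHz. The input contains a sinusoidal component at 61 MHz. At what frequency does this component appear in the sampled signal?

61 MHz mod fs = 12.5 MHz.
12.5 MHz ≤ fs/2 = 24.25 MHz, appears at 12.5 MHz.

12.5 MHz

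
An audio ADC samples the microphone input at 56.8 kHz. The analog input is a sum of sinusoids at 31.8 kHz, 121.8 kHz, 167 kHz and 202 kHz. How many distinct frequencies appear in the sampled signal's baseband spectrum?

fs/2 = 28.4 kHz.
31.8 kHz > fs/2 = 28.4 kHz, folds to fs − 31.8 kHz = 25 kHz.
121.8 kHz mod fs = 8.2 kHz.
8.2 kHz ≤ fs/2 = 28.4 kHz, appears at 8.2 kHz.
167 kHz mod fs = 53.4 kHz.
53.4 kHz > fs/2 = 28.4 kHz, folds to fs − 53.4 kHz = 3.4 kHz.
202 kHz mod fs = 31.6 kHz.
31.6 kHz > fs/2 = 28.4 kHz, folds to fs − 31.6 kHz = 25.2 kHz.
Distinct values: {3.4 kHz, 8.2 kHz, 25 kHz, 25.2 kHz} → 4.

4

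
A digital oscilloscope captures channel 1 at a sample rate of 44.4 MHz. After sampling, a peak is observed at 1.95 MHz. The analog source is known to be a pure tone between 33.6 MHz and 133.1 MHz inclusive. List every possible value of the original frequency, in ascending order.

42.45 MHz, 46.35 MHz, 86.85 MHz, 90.75 MHz, 131.25 MHz

Frequencies that alias to 1.95 MHz are k·fs ± 1.95 MHz for integer k ≥ 0.
k=0: 1.95 MHz.
k=1: 42.45 MHz, 46.35 MHz.
k=2: 86.85 MHz, 90.75 MHz.
k=3: 131.25 MHz, 135.15 MHz.
k=4: 175.65 MHz, 179.55 MHz.
Within [33.6 MHz, 133.1 MHz]: 42.45 MHz, 46.35 MHz, 86.85 MHz, 90.75 MHz, 131.25 MHz.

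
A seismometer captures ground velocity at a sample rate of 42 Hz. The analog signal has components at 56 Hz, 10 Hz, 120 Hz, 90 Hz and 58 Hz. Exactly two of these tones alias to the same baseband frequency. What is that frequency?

6 Hz

fs/2 = 21 Hz.
56 Hz mod fs = 14 Hz.
14 Hz ≤ fs/2 = 21 Hz, appears at 14 Hz.
10 Hz ≤ fs/2 = 21 Hz, passes unchanged.
120 Hz mod fs = 36 Hz.
36 Hz > fs/2 = 21 Hz, folds to fs − 36 Hz = 6 Hz.
90 Hz mod fs = 6 Hz.
6 Hz ≤ fs/2 = 21 Hz, appears at 6 Hz.
58 Hz mod fs = 16 Hz.
16 Hz ≤ fs/2 = 21 Hz, appears at 16 Hz.
90 Hz and 120 Hz both map to 6 Hz.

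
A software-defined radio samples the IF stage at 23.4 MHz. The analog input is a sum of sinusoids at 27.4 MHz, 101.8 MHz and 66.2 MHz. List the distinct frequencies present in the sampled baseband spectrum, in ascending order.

fs/2 = 11.7 MHz.
27.4 MHz mod fs = 4 MHz.
4 MHz ≤ fs/2 = 11.7 MHz, appears at 4 MHz.
101.8 MHz mod fs = 8.2 MHz.
8.2 MHz ≤ fs/2 = 11.7 MHz, appears at 8.2 MHz.
66.2 MHz mod fs = 19.4 MHz.
19.4 MHz > fs/2 = 11.7 MHz, folds to fs − 19.4 MHz = 4 MHz.
Distinct values: {4 MHz, 8.2 MHz}.

4 MHz, 8.2 MHz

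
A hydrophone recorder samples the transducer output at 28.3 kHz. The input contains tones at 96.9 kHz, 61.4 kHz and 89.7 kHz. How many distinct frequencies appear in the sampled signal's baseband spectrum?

fs/2 = 14.15 kHz.
96.9 kHz mod fs = 12 kHz.
12 kHz ≤ fs/2 = 14.15 kHz, appears at 12 kHz.
61.4 kHz mod fs = 4.8 kHz.
4.8 kHz ≤ fs/2 = 14.15 kHz, appears at 4.8 kHz.
89.7 kHz mod fs = 4.8 kHz.
4.8 kHz ≤ fs/2 = 14.15 kHz, appears at 4.8 kHz.
Distinct values: {4.8 kHz, 12 kHz} → 2.

2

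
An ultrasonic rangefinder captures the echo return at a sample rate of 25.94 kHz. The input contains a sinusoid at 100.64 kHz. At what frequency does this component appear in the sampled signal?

100.64 kHz mod fs = 22.82 kHz.
22.82 kHz > fs/2 = 12.97 kHz, folds to fs − 22.82 kHz = 3.12 kHz.

3.12 kHz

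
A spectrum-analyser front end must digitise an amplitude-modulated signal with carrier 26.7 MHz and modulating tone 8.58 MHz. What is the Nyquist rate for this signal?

70.56 MHz

AM sidebands sit at fc ± fm = 18.12 MHz and 35.28 MHz.
Highest-frequency component: 35.28 MHz.
Nyquist rate = 2 × 35.28 MHz = 70.56 MHz.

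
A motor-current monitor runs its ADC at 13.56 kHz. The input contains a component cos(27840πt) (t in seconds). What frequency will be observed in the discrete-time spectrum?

ω = 27840π rad/s → f = ω/(2π) = 13920 Hz = 13.92 kHz.
13.92 kHz mod fs = 0.36 kHz.
0.36 kHz ≤ fs/2 = 6.78 kHz, appears at 0.36 kHz.

0.36 kHz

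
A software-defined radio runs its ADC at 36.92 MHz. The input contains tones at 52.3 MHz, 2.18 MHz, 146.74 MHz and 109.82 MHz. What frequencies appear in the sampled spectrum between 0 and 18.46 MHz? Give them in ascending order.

0.94 MHz, 2.18 MHz, 15.38 MHz

fs/2 = 18.46 MHz.
52.3 MHz mod fs = 15.38 MHz.
15.38 MHz ≤ fs/2 = 18.46 MHz, appears at 15.38 MHz.
2.18 MHz ≤ fs/2 = 18.46 MHz, passes unchanged.
146.74 MHz mod fs = 35.98 MHz.
35.98 MHz > fs/2 = 18.46 MHz, folds to fs − 35.98 MHz = 0.94 MHz.
109.82 MHz mod fs = 35.98 MHz.
35.98 MHz > fs/2 = 18.46 MHz, folds to fs − 35.98 MHz = 0.94 MHz.
Distinct values: {0.94 MHz, 2.18 MHz, 15.38 MHz}.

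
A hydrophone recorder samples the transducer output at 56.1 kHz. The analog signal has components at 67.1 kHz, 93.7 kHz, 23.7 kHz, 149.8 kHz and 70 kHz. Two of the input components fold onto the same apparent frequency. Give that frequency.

18.5 kHz

fs/2 = 28.05 kHz.
67.1 kHz mod fs = 11 kHz.
11 kHz ≤ fs/2 = 28.05 kHz, appears at 11 kHz.
93.7 kHz mod fs = 37.6 kHz.
37.6 kHz > fs/2 = 28.05 kHz, folds to fs − 37.6 kHz = 18.5 kHz.
23.7 kHz ≤ fs/2 = 28.05 kHz, passes unchanged.
149.8 kHz mod fs = 37.6 kHz.
37.6 kHz > fs/2 = 28.05 kHz, folds to fs − 37.6 kHz = 18.5 kHz.
70 kHz mod fs = 13.9 kHz.
13.9 kHz ≤ fs/2 = 28.05 kHz, appears at 13.9 kHz.
93.7 kHz and 149.8 kHz both map to 18.5 kHz.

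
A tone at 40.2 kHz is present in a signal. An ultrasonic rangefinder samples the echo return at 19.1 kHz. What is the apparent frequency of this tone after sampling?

40.2 kHz mod fs = 2 kHz.
2 kHz ≤ fs/2 = 9.55 kHz, appears at 2 kHz.

2 kHz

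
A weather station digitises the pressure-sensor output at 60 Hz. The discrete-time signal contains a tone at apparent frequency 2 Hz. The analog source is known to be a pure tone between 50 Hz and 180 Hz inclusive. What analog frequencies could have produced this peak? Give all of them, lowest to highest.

58 Hz, 62 Hz, 118 Hz, 122 Hz, 178 Hz

Frequencies that alias to 2 Hz are k·fs ± 2 Hz for integer k ≥ 0.
k=0: 2 Hz.
k=1: 58 Hz, 62 Hz.
k=2: 118 Hz, 122 Hz.
k=3: 178 Hz, 182 Hz.
k=4: 238 Hz, 242 Hz.
Within [50 Hz, 180 Hz]: 58 Hz, 62 Hz, 118 Hz, 122 Hz, 178 Hz.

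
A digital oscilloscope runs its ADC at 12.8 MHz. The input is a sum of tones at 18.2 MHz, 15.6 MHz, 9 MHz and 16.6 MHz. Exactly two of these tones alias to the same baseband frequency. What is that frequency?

3.8 MHz

fs/2 = 6.4 MHz.
18.2 MHz mod fs = 5.4 MHz.
5.4 MHz ≤ fs/2 = 6.4 MHz, appears at 5.4 MHz.
15.6 MHz mod fs = 2.8 MHz.
2.8 MHz ≤ fs/2 = 6.4 MHz, appears at 2.8 MHz.
9 MHz > fs/2 = 6.4 MHz, folds to fs − 9 MHz = 3.8 MHz.
16.6 MHz mod fs = 3.8 MHz.
3.8 MHz ≤ fs/2 = 6.4 MHz, appears at 3.8 MHz.
9 MHz and 16.6 MHz both map to 3.8 MHz.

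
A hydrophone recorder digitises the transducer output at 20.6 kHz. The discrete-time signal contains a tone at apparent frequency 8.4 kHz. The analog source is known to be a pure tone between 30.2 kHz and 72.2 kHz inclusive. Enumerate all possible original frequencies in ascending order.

32.8 kHz, 49.6 kHz, 53.4 kHz, 70.2 kHz

Frequencies that alias to 8.4 kHz are k·fs ± 8.4 kHz for integer k ≥ 0.
k=0: 8.4 kHz.
k=1: 12.2 kHz, 29 kHz.
k=2: 32.8 kHz, 49.6 kHz.
k=3: 53.4 kHz, 70.2 kHz.
k=4: 74 kHz, 90.8 kHz.
Within [30.2 kHz, 72.2 kHz]: 32.8 kHz, 49.6 kHz, 53.4 kHz, 70.2 kHz.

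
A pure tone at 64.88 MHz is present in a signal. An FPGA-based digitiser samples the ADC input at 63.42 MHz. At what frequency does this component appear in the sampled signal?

64.88 MHz mod fs = 1.46 MHz.
1.46 MHz ≤ fs/2 = 31.71 MHz, appears at 1.46 MHz.

1.46 MHz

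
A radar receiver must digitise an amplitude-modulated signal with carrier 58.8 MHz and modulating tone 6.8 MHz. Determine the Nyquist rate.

131.2 MHz

AM sidebands sit at fc ± fm = 52 MHz and 65.6 MHz.
Highest-frequency component: 65.6 MHz.
Nyquist rate = 2 × 65.6 MHz = 131.2 MHz.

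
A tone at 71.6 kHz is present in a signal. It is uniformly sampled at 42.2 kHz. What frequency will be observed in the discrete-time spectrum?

12.8 kHz

71.6 kHz mod fs = 29.4 kHz.
29.4 kHz > fs/2 = 21.1 kHz, folds to fs − 29.4 kHz = 12.8 kHz.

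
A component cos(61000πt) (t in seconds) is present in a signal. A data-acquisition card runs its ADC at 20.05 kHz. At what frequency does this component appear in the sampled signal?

9.6 kHz

ω = 61000π rad/s → f = ω/(2π) = 30500 Hz = 30.5 kHz.
30.5 kHz mod fs = 10.45 kHz.
10.45 kHz > fs/2 = 10.025 kHz, folds to fs − 10.45 kHz = 9.6 kHz.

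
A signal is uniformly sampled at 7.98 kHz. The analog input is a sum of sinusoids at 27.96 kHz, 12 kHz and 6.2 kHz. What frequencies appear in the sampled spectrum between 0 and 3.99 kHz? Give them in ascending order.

1.78 kHz, 3.96 kHz

fs/2 = 3.99 kHz.
27.96 kHz mod fs = 4.02 kHz.
4.02 kHz > fs/2 = 3.99 kHz, folds to fs − 4.02 kHz = 3.96 kHz.
12 kHz mod fs = 4.02 kHz.
4.02 kHz > fs/2 = 3.99 kHz, folds to fs − 4.02 kHz = 3.96 kHz.
6.2 kHz > fs/2 = 3.99 kHz, folds to fs − 6.2 kHz = 1.78 kHz.
Distinct values: {1.78 kHz, 3.96 kHz}.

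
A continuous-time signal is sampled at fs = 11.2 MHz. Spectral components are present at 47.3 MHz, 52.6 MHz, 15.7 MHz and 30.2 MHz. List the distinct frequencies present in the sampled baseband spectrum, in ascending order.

fs/2 = 5.6 MHz.
47.3 MHz mod fs = 2.5 MHz.
2.5 MHz ≤ fs/2 = 5.6 MHz, appears at 2.5 MHz.
52.6 MHz mod fs = 7.8 MHz.
7.8 MHz > fs/2 = 5.6 MHz, folds to fs − 7.8 MHz = 3.4 MHz.
15.7 MHz mod fs = 4.5 MHz.
4.5 MHz ≤ fs/2 = 5.6 MHz, appears at 4.5 MHz.
30.2 MHz mod fs = 7.8 MHz.
7.8 MHz > fs/2 = 5.6 MHz, folds to fs − 7.8 MHz = 3.4 MHz.
Distinct values: {2.5 MHz, 3.4 MHz, 4.5 MHz}.

2.5 MHz, 3.4 MHz, 4.5 MHz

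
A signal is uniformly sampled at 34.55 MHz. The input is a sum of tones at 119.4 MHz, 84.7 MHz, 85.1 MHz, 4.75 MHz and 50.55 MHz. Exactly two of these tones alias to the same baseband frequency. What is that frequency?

16 MHz

fs/2 = 17.275 MHz.
119.4 MHz mod fs = 15.75 MHz.
15.75 MHz ≤ fs/2 = 17.275 MHz, appears at 15.75 MHz.
84.7 MHz mod fs = 15.6 MHz.
15.6 MHz ≤ fs/2 = 17.275 MHz, appears at 15.6 MHz.
85.1 MHz mod fs = 16 MHz.
16 MHz ≤ fs/2 = 17.275 MHz, appears at 16 MHz.
4.75 MHz ≤ fs/2 = 17.275 MHz, passes unchanged.
50.55 MHz mod fs = 16 MHz.
16 MHz ≤ fs/2 = 17.275 MHz, appears at 16 MHz.
50.55 MHz and 85.1 MHz both map to 16 MHz.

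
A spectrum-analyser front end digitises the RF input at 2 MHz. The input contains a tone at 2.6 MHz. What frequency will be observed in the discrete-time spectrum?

0.6 MHz

2.6 MHz mod fs = 0.6 MHz.
0.6 MHz ≤ fs/2 = 1 MHz, appears at 0.6 MHz.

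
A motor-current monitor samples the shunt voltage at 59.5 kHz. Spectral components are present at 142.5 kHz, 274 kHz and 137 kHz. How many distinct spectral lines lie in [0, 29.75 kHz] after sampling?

2

fs/2 = 29.75 kHz.
142.5 kHz mod fs = 23.5 kHz.
23.5 kHz ≤ fs/2 = 29.75 kHz, appears at 23.5 kHz.
274 kHz mod fs = 36 kHz.
36 kHz > fs/2 = 29.75 kHz, folds to fs − 36 kHz = 23.5 kHz.
137 kHz mod fs = 18 kHz.
18 kHz ≤ fs/2 = 29.75 kHz, appears at 18 kHz.
Distinct values: {18 kHz, 23.5 kHz} → 2.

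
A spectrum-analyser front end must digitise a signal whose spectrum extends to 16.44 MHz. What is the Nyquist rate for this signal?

32.88 MHz

Nyquist rate = 2 × 16.44 MHz = 32.88 MHz.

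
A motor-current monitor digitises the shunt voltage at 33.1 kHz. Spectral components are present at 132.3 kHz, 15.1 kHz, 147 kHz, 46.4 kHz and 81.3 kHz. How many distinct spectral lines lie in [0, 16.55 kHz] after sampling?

4

fs/2 = 16.55 kHz.
132.3 kHz mod fs = 33 kHz.
33 kHz > fs/2 = 16.55 kHz, folds to fs − 33 kHz = 0.1 kHz.
15.1 kHz ≤ fs/2 = 16.55 kHz, passes unchanged.
147 kHz mod fs = 14.6 kHz.
14.6 kHz ≤ fs/2 = 16.55 kHz, appears at 14.6 kHz.
46.4 kHz mod fs = 13.3 kHz.
13.3 kHz ≤ fs/2 = 16.55 kHz, appears at 13.3 kHz.
81.3 kHz mod fs = 15.1 kHz.
15.1 kHz ≤ fs/2 = 16.55 kHz, appears at 15.1 kHz.
Distinct values: {0.1 kHz, 13.3 kHz, 14.6 kHz, 15.1 kHz} → 4.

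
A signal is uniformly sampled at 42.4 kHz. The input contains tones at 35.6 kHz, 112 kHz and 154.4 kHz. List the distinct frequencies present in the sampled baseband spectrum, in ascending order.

6.8 kHz, 15.2 kHz

fs/2 = 21.2 kHz.
35.6 kHz > fs/2 = 21.2 kHz, folds to fs − 35.6 kHz = 6.8 kHz.
112 kHz mod fs = 27.2 kHz.
27.2 kHz > fs/2 = 21.2 kHz, folds to fs − 27.2 kHz = 15.2 kHz.
154.4 kHz mod fs = 27.2 kHz.
27.2 kHz > fs/2 = 21.2 kHz, folds to fs − 27.2 kHz = 15.2 kHz.
Distinct values: {6.8 kHz, 15.2 kHz}.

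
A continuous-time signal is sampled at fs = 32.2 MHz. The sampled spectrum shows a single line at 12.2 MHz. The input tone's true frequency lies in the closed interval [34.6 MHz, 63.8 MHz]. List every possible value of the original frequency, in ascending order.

44.4 MHz, 52.2 MHz

Frequencies that alias to 12.2 MHz are k·fs ± 12.2 MHz for integer k ≥ 0.
k=0: 12.2 MHz.
k=1: 20 MHz, 44.4 MHz.
k=2: 52.2 MHz, 76.6 MHz.
k=3: 84.4 MHz, 108.8 MHz.
Within [34.6 MHz, 63.8 MHz]: 44.4 MHz, 52.2 MHz.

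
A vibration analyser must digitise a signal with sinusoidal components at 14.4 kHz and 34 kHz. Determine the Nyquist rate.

Highest-frequency component: 34 kHz.
Nyquist rate = 2 × 34 kHz = 68 kHz.

68 kHz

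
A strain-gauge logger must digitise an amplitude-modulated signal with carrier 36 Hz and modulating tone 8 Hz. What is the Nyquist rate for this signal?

88 Hz

AM sidebands sit at fc ± fm = 28 Hz and 44 Hz.
Highest-frequency component: 44 Hz.
Nyquist rate = 2 × 44 Hz = 88 Hz.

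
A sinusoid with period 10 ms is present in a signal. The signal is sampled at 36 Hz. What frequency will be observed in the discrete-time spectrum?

T = 10 ms → f = 1/T = 100 Hz.
100 Hz mod fs = 28 Hz.
28 Hz > fs/2 = 18 Hz, folds to fs − 28 Hz = 8 Hz.

8 Hz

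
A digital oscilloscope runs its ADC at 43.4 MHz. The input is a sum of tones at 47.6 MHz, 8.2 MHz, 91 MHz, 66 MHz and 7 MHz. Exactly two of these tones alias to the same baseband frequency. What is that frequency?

fs/2 = 21.7 MHz.
47.6 MHz mod fs = 4.2 MHz.
4.2 MHz ≤ fs/2 = 21.7 MHz, appears at 4.2 MHz.
8.2 MHz ≤ fs/2 = 21.7 MHz, passes unchanged.
91 MHz mod fs = 4.2 MHz.
4.2 MHz ≤ fs/2 = 21.7 MHz, appears at 4.2 MHz.
66 MHz mod fs = 22.6 MHz.
22.6 MHz > fs/2 = 21.7 MHz, folds to fs − 22.6 MHz = 20.8 MHz.
7 MHz ≤ fs/2 = 21.7 MHz, passes unchanged.
47.6 MHz and 91 MHz both map to 4.2 MHz.

4.2 MHz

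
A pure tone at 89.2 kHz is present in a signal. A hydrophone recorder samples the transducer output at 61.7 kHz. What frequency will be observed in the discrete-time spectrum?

89.2 kHz mod fs = 27.5 kHz.
27.5 kHz ≤ fs/2 = 30.85 kHz, appears at 27.5 kHz.

27.5 kHz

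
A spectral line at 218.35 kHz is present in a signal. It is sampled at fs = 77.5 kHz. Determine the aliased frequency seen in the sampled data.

218.35 kHz mod fs = 63.35 kHz.
63.35 kHz > fs/2 = 38.75 kHz, folds to fs − 63.35 kHz = 14.15 kHz.

14.15 kHz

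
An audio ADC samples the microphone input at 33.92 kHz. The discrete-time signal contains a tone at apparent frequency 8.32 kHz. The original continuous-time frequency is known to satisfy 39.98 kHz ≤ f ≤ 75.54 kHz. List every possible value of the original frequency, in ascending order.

42.24 kHz, 59.52 kHz

Frequencies that alias to 8.32 kHz are k·fs ± 8.32 kHz for integer k ≥ 0.
k=0: 8.32 kHz.
k=1: 25.6 kHz, 42.24 kHz.
k=2: 59.52 kHz, 76.16 kHz.
k=3: 93.44 kHz, 110.08 kHz.
Within [39.98 kHz, 75.54 kHz]: 42.24 kHz, 59.52 kHz.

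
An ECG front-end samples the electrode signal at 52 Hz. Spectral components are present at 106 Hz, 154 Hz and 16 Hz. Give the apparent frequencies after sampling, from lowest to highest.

2 Hz, 16 Hz

fs/2 = 26 Hz.
106 Hz mod fs = 2 Hz.
2 Hz ≤ fs/2 = 26 Hz, appears at 2 Hz.
154 Hz mod fs = 50 Hz.
50 Hz > fs/2 = 26 Hz, folds to fs − 50 Hz = 2 Hz.
16 Hz ≤ fs/2 = 26 Hz, passes unchanged.
Distinct values: {2 Hz, 16 Hz}.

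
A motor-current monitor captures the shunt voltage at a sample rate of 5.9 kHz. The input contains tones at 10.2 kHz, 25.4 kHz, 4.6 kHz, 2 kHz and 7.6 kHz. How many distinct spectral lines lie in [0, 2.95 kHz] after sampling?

fs/2 = 2.95 kHz.
10.2 kHz mod fs = 4.3 kHz.
4.3 kHz > fs/2 = 2.95 kHz, folds to fs − 4.3 kHz = 1.6 kHz.
25.4 kHz mod fs = 1.8 kHz.
1.8 kHz ≤ fs/2 = 2.95 kHz, appears at 1.8 kHz.
4.6 kHz > fs/2 = 2.95 kHz, folds to fs − 4.6 kHz = 1.3 kHz.
2 kHz ≤ fs/2 = 2.95 kHz, passes unchanged.
7.6 kHz mod fs = 1.7 kHz.
1.7 kHz ≤ fs/2 = 2.95 kHz, appears at 1.7 kHz.
Distinct values: {1.3 kHz, 1.6 kHz, 1.7 kHz, 1.8 kHz, 2 kHz} → 5.

5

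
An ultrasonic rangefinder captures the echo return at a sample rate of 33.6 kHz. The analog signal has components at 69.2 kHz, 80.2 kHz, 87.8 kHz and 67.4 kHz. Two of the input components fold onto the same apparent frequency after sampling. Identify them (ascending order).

fs/2 = 16.8 kHz.
69.2 kHz mod fs = 2 kHz.
2 kHz ≤ fs/2 = 16.8 kHz, appears at 2 kHz.
80.2 kHz mod fs = 13 kHz.
13 kHz ≤ fs/2 = 16.8 kHz, appears at 13 kHz.
87.8 kHz mod fs = 20.6 kHz.
20.6 kHz > fs/2 = 16.8 kHz, folds to fs − 20.6 kHz = 13 kHz.
67.4 kHz mod fs = 0.2 kHz.
0.2 kHz ≤ fs/2 = 16.8 kHz, appears at 0.2 kHz.
80.2 kHz and 87.8 kHz both map to 13 kHz.

80.2 kHz, 87.8 kHz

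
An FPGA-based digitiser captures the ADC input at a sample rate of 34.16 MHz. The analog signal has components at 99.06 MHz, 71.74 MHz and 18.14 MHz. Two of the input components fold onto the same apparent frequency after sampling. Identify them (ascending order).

fs/2 = 17.08 MHz.
99.06 MHz mod fs = 30.74 MHz.
30.74 MHz > fs/2 = 17.08 MHz, folds to fs − 30.74 MHz = 3.42 MHz.
71.74 MHz mod fs = 3.42 MHz.
3.42 MHz ≤ fs/2 = 17.08 MHz, appears at 3.42 MHz.
18.14 MHz > fs/2 = 17.08 MHz, folds to fs − 18.14 MHz = 16.02 MHz.
71.74 MHz and 99.06 MHz both map to 3.42 MHz.

71.74 MHz, 99.06 MHz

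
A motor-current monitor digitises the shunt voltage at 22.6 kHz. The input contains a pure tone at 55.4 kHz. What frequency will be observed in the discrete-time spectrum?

10.2 kHz

55.4 kHz mod fs = 10.2 kHz.
10.2 kHz ≤ fs/2 = 11.3 kHz, appears at 10.2 kHz.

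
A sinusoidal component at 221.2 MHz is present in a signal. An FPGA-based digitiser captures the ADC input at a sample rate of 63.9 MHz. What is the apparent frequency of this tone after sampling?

221.2 MHz mod fs = 29.5 MHz.
29.5 MHz ≤ fs/2 = 31.95 MHz, appears at 29.5 MHz.

29.5 MHz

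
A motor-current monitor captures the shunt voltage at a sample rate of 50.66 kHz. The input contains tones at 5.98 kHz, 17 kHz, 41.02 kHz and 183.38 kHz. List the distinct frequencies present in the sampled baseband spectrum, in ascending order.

fs/2 = 25.33 kHz.
5.98 kHz ≤ fs/2 = 25.33 kHz, passes unchanged.
17 kHz ≤ fs/2 = 25.33 kHz, passes unchanged.
41.02 kHz > fs/2 = 25.33 kHz, folds to fs − 41.02 kHz = 9.64 kHz.
183.38 kHz mod fs = 31.4 kHz.
31.4 kHz > fs/2 = 25.33 kHz, folds to fs − 31.4 kHz = 19.26 kHz.
Distinct values: {5.98 kHz, 9.64 kHz, 17 kHz, 19.26 kHz}.

5.98 kHz, 9.64 kHz, 17 kHz, 19.26 kHz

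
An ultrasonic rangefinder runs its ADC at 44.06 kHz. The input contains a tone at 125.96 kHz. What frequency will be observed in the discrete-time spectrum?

6.22 kHz

125.96 kHz mod fs = 37.84 kHz.
37.84 kHz > fs/2 = 22.03 kHz, folds to fs − 37.84 kHz = 6.22 kHz.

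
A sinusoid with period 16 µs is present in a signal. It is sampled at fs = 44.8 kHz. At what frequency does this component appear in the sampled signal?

17.7 kHz

T = 16 µs → f = 1/T = 62.5 kHz.
62.5 kHz mod fs = 17.7 kHz.
17.7 kHz ≤ fs/2 = 22.4 kHz, appears at 17.7 kHz.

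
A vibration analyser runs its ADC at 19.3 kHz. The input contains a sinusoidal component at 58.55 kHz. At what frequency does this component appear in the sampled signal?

58.55 kHz mod fs = 0.65 kHz.
0.65 kHz ≤ fs/2 = 9.65 kHz, appears at 0.65 kHz.

0.65 kHz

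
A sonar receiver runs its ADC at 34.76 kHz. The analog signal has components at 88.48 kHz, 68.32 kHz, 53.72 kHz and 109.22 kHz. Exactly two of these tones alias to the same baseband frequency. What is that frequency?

fs/2 = 17.38 kHz.
88.48 kHz mod fs = 18.96 kHz.
18.96 kHz > fs/2 = 17.38 kHz, folds to fs − 18.96 kHz = 15.8 kHz.
68.32 kHz mod fs = 33.56 kHz.
33.56 kHz > fs/2 = 17.38 kHz, folds to fs − 33.56 kHz = 1.2 kHz.
53.72 kHz mod fs = 18.96 kHz.
18.96 kHz > fs/2 = 17.38 kHz, folds to fs − 18.96 kHz = 15.8 kHz.
109.22 kHz mod fs = 4.94 kHz.
4.94 kHz ≤ fs/2 = 17.38 kHz, appears at 4.94 kHz.
53.72 kHz and 88.48 kHz both map to 15.8 kHz.

15.8 kHz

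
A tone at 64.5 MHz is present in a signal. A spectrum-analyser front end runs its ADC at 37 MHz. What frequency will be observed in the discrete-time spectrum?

64.5 MHz mod fs = 27.5 MHz.
27.5 MHz > fs/2 = 18.5 MHz, folds to fs − 27.5 MHz = 9.5 MHz.

9.5 MHz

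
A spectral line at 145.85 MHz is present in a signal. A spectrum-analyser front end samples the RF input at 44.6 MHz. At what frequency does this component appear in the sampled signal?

12.05 MHz

145.85 MHz mod fs = 12.05 MHz.
12.05 MHz ≤ fs/2 = 22.3 MHz, appears at 12.05 MHz.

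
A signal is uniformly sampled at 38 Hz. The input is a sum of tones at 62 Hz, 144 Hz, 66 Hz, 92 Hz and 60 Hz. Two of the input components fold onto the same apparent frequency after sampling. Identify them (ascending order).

fs/2 = 19 Hz.
62 Hz mod fs = 24 Hz.
24 Hz > fs/2 = 19 Hz, folds to fs − 24 Hz = 14 Hz.
144 Hz mod fs = 30 Hz.
30 Hz > fs/2 = 19 Hz, folds to fs − 30 Hz = 8 Hz.
66 Hz mod fs = 28 Hz.
28 Hz > fs/2 = 19 Hz, folds to fs − 28 Hz = 10 Hz.
92 Hz mod fs = 16 Hz.
16 Hz ≤ fs/2 = 19 Hz, appears at 16 Hz.
60 Hz mod fs = 22 Hz.
22 Hz > fs/2 = 19 Hz, folds to fs − 22 Hz = 16 Hz.
60 Hz and 92 Hz both map to 16 Hz.

60 Hz, 92 Hz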